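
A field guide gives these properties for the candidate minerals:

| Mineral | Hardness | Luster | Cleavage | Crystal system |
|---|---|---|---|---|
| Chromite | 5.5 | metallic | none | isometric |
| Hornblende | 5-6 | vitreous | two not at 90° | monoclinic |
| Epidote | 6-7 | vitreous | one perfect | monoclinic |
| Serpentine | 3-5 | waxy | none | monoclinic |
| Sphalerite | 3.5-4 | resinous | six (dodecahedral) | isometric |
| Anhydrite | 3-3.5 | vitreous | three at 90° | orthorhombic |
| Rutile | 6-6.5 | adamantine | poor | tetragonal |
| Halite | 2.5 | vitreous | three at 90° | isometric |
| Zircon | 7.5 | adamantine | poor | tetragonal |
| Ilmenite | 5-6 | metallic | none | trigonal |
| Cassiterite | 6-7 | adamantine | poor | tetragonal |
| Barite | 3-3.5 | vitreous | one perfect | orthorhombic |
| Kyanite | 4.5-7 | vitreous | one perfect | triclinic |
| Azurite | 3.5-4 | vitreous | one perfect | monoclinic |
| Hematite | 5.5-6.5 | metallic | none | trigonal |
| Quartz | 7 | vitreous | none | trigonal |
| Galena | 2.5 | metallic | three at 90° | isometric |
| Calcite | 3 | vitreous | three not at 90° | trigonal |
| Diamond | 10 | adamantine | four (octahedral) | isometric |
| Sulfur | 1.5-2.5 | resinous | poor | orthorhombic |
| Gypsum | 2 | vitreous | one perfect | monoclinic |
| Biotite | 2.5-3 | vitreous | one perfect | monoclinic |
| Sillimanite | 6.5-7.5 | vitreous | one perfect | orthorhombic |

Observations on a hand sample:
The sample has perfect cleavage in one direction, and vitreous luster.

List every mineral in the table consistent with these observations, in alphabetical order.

Perfect cleavage in one direction: only Epidote, Barite, Kyanite, Azurite, Gypsum, Biotite, Sillimanite remain.
Vitreous luster: every remaining candidate is consistent.
Consistent with every observation: Azurite, Barite, Biotite, Epidote, Gypsum, Kyanite, Sillimanite.

Azurite, Barite, Biotite, Epidote, Gypsum, Kyanite, Sillimanite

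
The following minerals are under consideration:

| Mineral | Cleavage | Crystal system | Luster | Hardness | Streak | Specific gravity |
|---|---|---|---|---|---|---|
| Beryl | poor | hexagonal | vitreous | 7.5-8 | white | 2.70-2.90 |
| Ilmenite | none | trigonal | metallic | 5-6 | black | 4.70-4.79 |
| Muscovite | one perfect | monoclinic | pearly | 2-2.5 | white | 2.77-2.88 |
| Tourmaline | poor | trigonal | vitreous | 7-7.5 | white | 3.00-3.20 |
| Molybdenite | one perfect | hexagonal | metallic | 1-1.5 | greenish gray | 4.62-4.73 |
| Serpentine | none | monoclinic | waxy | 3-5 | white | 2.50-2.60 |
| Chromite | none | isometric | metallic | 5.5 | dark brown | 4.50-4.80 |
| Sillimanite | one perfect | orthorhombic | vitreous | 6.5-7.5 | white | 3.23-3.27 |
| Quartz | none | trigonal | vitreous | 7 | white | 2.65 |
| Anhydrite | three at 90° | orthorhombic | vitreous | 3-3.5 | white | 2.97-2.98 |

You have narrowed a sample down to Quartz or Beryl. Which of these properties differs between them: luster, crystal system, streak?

crystal system

Luster: both vitreous — no difference.
Crystal system: Quartz trigonal, Beryl hexagonal — these differ.
Streak: both white — no difference.
Of the listed properties, crystal system is the one that separates them.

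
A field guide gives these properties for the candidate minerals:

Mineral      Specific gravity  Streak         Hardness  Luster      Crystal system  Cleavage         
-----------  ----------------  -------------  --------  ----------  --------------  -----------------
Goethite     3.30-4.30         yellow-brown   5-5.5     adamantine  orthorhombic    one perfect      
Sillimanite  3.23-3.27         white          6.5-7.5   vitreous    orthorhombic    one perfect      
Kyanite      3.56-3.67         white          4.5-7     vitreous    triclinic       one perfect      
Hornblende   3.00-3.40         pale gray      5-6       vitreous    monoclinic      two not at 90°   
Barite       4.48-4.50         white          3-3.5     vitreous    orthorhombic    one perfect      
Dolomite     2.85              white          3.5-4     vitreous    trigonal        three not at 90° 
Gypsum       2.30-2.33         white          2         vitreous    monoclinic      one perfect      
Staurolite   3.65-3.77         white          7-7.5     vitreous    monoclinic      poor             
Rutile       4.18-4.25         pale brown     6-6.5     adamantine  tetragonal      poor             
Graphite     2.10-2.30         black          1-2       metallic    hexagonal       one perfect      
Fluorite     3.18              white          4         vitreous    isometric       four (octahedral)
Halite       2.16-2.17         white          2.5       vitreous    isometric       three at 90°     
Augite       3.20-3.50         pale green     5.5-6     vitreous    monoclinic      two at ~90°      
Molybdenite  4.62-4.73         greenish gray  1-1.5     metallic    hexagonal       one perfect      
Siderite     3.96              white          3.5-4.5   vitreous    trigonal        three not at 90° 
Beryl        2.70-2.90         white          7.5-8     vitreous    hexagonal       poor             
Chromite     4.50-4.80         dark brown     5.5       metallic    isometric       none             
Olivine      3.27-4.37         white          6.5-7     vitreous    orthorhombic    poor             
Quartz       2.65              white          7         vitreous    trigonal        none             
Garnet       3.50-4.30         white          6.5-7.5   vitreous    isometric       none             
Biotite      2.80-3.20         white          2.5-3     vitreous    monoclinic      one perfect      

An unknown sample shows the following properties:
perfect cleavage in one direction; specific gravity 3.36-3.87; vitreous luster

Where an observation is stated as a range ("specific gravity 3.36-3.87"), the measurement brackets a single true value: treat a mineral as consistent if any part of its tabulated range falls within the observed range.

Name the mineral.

Perfect cleavage in one direction: Goethite, Sillimanite, Kyanite, Barite, Gypsum, Graphite, Molybdenite, Biotite remain.
Specific gravity 3.36-3.87: Goethite, Kyanite remain.
Vitreous luster eliminates Goethite.
The only mineral consistent with every observation is Kyanite.

Kyanite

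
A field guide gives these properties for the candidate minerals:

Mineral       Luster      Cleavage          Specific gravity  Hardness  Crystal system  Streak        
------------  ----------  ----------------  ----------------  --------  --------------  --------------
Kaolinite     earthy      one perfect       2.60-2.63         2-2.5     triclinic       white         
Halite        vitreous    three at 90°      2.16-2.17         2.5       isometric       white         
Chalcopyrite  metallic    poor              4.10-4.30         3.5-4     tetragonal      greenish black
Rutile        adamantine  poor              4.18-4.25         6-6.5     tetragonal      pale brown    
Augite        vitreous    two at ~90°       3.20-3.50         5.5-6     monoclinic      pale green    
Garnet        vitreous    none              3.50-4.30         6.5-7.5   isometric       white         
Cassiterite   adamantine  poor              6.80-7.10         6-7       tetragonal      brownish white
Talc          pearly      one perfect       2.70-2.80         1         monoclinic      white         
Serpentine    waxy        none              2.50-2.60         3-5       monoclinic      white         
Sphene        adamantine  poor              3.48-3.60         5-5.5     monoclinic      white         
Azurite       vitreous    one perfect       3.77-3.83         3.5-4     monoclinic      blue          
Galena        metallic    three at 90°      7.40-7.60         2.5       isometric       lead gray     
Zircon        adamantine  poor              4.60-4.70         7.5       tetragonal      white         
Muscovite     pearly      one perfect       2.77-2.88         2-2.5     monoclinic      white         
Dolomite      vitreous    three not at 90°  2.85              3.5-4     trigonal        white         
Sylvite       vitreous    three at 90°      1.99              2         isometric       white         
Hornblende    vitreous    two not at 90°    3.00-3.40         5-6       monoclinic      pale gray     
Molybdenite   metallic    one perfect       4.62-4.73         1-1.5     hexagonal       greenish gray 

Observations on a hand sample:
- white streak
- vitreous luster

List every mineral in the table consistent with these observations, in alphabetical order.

White streak: narrows the field to Kaolinite, Halite, Garnet, Talc, Serpentine, Sphene, Zircon, Muscovite, Dolomite, Sylvite.
Vitreous luster: leaves Halite, Garnet, Dolomite, Sylvite.
Consistent with every observation: Dolomite, Garnet, Halite, Sylvite.

Dolomite, Garnet, Halite, Sylvite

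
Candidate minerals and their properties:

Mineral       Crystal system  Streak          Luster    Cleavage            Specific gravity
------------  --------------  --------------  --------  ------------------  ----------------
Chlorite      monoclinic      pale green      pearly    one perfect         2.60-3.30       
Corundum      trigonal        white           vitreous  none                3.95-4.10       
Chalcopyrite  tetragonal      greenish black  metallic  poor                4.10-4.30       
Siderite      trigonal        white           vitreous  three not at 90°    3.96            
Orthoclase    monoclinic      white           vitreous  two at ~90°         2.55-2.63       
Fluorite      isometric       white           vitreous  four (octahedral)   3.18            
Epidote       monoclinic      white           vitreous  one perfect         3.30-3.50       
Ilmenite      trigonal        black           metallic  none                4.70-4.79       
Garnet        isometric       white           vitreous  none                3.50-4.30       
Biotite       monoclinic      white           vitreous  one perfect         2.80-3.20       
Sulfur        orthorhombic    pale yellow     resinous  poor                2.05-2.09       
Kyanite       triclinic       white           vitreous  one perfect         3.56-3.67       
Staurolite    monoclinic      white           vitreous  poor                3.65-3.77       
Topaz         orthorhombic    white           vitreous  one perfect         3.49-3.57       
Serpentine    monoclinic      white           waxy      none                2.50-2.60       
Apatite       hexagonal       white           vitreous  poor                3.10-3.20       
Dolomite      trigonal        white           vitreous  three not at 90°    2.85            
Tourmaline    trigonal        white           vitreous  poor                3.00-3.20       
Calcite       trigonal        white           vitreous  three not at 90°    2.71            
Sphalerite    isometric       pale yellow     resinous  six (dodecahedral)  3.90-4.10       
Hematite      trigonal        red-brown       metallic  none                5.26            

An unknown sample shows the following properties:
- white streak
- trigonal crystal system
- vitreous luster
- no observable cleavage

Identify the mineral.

White streak excludes Chlorite, Chalcopyrite, Ilmenite, Sulfur, Sphalerite, Hematite.
Trigonal crystal system: leaves Corundum, Siderite, Dolomite, Tourmaline, Calcite.
Vitreous luster: every remaining candidate is consistent.
No observable cleavage: Corundum remains.
The only mineral consistent with every observation is Corundum.

Corundum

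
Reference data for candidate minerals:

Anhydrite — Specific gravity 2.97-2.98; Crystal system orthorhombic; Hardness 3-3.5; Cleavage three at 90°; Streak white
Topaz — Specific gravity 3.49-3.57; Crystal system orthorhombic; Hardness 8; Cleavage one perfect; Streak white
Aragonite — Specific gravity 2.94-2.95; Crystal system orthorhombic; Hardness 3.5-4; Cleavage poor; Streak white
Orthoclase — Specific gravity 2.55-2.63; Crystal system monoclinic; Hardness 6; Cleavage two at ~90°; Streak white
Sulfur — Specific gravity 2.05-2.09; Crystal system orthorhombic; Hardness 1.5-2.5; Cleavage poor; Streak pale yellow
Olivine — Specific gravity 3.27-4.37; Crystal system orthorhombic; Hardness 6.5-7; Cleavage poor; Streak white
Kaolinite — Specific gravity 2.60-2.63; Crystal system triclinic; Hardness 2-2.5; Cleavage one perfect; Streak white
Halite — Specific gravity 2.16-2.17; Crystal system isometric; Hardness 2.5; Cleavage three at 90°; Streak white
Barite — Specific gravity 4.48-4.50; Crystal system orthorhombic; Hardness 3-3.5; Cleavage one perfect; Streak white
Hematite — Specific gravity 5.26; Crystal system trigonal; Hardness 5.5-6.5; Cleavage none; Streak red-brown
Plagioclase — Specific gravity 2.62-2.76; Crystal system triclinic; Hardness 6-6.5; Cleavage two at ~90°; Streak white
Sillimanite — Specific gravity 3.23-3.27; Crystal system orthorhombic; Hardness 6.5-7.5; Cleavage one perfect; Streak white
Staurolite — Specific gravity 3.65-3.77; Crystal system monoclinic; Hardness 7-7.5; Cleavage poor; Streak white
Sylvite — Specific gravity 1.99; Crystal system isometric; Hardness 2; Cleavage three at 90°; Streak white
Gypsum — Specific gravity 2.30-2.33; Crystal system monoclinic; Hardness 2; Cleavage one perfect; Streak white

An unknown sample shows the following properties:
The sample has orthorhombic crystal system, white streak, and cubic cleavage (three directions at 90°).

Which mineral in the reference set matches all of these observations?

Orthorhombic crystal system — Anhydrite, Topaz, Aragonite, Sulfur, Olivine, Barite, Sillimanite remain.
White streak excludes Sulfur.
Cubic cleavage (three directions at 90°) — leaves Anhydrite.
Only Anhydrite satisfies all observations.

Anhydrite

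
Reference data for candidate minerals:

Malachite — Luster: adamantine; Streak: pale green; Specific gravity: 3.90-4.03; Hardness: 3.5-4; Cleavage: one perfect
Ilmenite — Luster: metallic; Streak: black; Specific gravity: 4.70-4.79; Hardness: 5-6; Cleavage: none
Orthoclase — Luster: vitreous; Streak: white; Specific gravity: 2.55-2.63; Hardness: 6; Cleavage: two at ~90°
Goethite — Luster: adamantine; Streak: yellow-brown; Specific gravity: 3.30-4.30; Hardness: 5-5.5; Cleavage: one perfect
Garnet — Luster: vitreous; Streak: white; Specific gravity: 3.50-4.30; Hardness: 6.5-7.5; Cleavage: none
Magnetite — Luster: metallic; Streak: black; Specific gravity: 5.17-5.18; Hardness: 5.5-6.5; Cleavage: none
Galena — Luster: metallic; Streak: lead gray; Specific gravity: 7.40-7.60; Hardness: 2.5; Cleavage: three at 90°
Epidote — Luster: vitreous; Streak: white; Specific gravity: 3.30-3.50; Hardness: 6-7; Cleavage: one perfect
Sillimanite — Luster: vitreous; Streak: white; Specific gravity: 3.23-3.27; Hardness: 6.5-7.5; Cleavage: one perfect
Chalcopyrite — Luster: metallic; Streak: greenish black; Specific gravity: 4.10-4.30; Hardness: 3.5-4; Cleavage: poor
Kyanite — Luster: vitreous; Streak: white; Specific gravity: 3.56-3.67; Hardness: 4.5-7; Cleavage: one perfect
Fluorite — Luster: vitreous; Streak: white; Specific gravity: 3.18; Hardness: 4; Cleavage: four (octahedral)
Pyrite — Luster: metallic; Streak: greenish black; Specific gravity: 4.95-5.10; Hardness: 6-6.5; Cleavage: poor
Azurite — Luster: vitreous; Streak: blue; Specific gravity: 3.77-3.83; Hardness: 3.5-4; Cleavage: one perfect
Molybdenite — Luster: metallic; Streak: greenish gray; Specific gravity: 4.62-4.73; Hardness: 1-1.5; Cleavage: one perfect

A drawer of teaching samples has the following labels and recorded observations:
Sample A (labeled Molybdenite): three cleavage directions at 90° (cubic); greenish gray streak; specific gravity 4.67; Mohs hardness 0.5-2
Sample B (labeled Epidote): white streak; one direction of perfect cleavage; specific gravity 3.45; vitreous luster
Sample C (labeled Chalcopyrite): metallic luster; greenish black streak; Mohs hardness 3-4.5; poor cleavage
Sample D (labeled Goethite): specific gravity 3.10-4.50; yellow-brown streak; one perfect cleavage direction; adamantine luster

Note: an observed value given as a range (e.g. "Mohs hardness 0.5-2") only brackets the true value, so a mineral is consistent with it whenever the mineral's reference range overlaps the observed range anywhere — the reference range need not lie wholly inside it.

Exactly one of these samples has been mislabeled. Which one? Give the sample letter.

Sample A: Molybdenite has cleavage one perfect, but the record shows three cleavage directions at 90° (cubic) — this label is wrong.
Sample B: nothing contradicts Epidote.
Sample C: nothing contradicts Chalcopyrite.
Sample D: nothing contradicts Goethite.
Sample A is the mislabeled one.

A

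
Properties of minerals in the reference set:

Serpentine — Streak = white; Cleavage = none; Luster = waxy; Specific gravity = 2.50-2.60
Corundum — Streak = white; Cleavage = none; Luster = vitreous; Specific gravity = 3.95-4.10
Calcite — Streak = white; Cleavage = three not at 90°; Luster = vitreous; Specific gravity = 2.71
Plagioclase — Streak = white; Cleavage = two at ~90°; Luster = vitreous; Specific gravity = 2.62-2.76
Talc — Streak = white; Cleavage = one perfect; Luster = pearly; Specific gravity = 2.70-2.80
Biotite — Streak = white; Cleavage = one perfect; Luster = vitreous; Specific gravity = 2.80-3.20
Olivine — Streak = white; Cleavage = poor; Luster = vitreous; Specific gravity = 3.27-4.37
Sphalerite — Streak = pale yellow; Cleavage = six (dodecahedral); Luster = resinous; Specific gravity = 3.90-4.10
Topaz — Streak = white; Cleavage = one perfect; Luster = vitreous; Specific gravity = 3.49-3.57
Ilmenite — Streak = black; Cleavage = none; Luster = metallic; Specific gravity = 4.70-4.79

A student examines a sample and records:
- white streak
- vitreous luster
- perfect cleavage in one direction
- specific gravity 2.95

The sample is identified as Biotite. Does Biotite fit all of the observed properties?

White streak — agrees with Biotite (white streak).
Vitreous luster — agrees with Biotite (vitreous luster).
Perfect cleavage in one direction — agrees with Biotite (cleavage one perfect).
Specific gravity 2.95 — agrees with Biotite (SG 2.80-3.20).
Every observed property is compatible with the reference values for Biotite.

Consistent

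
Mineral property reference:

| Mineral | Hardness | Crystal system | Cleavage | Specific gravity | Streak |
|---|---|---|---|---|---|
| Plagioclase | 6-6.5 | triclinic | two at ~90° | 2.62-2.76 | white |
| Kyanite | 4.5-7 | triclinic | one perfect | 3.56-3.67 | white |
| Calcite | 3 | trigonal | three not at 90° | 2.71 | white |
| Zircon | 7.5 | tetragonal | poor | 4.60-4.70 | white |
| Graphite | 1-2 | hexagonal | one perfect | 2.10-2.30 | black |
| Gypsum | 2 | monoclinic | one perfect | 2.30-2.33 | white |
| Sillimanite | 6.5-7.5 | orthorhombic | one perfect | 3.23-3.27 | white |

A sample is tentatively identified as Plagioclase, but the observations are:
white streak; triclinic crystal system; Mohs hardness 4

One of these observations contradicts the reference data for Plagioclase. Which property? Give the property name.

White streak: Plagioclase has white streak — within range.
Triclinic crystal system: Plagioclase has triclinic system — within range.
Mohs hardness 4: Plagioclase has hardness 6-6.5 — outside the reference range.
Only the hardness is inconsistent.

hardness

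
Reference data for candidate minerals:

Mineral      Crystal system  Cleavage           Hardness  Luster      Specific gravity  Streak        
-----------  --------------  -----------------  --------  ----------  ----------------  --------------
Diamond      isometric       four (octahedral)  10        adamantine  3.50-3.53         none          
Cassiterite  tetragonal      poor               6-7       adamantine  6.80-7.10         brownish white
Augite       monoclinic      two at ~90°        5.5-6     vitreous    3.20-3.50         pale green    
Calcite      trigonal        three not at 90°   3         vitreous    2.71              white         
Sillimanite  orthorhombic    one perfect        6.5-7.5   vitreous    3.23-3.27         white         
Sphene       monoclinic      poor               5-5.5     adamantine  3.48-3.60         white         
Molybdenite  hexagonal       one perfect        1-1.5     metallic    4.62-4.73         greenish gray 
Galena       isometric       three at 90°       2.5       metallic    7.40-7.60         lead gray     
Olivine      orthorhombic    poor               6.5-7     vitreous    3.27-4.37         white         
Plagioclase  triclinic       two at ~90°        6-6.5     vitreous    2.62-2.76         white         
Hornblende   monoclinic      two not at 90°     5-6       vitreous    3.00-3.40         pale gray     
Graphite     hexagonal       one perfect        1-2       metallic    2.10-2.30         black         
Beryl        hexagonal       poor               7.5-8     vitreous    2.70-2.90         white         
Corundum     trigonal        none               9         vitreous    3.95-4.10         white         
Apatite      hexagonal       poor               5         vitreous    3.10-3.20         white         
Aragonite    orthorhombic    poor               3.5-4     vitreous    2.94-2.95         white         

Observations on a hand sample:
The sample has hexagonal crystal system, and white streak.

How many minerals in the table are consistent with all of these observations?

2

Hexagonal crystal system — leaves Molybdenite, Graphite, Beryl, Apatite.
White streak rules out Molybdenite, Graphite.
Remaining candidates: Apatite, Beryl.
That is 2 minerals.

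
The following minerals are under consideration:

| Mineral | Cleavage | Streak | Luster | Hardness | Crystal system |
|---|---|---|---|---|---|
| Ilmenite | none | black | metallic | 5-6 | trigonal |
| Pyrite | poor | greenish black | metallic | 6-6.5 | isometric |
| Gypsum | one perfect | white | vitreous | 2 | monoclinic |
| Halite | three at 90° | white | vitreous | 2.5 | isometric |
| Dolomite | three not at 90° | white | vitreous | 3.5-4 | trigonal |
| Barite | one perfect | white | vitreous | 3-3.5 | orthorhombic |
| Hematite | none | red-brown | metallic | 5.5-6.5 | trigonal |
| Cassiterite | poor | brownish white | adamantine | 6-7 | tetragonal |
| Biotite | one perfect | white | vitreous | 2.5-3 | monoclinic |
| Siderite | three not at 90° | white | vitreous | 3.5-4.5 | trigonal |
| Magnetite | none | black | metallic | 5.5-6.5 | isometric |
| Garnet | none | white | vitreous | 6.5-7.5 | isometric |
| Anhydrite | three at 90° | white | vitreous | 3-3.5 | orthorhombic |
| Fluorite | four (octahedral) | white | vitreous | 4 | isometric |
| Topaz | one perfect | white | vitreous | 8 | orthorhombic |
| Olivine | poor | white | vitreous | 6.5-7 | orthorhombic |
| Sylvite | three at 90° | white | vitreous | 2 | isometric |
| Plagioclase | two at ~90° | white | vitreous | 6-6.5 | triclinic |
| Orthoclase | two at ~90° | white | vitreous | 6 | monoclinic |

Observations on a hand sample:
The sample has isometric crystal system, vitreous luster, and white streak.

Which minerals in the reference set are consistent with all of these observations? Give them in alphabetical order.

Fluorite, Garnet, Halite, Sylvite

Isometric crystal system: narrows the field to Pyrite, Halite, Magnetite, Garnet, Fluorite, Sylvite.
Vitreous luster excludes Pyrite, Magnetite.
White streak: consistent with all remaining minerals.
Remaining candidates: Fluorite, Garnet, Halite, Sylvite.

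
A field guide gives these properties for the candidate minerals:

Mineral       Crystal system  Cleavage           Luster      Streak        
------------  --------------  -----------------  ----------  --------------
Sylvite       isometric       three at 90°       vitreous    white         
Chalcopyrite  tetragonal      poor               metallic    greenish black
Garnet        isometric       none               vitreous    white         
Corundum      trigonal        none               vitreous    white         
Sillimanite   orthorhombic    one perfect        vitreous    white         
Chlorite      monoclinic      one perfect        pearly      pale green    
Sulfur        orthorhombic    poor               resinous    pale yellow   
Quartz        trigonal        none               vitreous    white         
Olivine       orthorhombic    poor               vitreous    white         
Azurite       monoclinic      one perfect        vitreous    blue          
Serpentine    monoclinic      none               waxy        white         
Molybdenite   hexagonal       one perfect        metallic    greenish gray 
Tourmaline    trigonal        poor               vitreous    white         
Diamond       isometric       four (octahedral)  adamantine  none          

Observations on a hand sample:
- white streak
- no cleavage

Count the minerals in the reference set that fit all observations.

White streak eliminates Chalcopyrite, Chlorite, Sulfur, Azurite, Molybdenite, Diamond.
No cleavage eliminates Sylvite, Sillimanite, Olivine, Tourmaline.
Remaining candidates: Corundum, Garnet, Quartz, Serpentine.
That is 4 minerals.

4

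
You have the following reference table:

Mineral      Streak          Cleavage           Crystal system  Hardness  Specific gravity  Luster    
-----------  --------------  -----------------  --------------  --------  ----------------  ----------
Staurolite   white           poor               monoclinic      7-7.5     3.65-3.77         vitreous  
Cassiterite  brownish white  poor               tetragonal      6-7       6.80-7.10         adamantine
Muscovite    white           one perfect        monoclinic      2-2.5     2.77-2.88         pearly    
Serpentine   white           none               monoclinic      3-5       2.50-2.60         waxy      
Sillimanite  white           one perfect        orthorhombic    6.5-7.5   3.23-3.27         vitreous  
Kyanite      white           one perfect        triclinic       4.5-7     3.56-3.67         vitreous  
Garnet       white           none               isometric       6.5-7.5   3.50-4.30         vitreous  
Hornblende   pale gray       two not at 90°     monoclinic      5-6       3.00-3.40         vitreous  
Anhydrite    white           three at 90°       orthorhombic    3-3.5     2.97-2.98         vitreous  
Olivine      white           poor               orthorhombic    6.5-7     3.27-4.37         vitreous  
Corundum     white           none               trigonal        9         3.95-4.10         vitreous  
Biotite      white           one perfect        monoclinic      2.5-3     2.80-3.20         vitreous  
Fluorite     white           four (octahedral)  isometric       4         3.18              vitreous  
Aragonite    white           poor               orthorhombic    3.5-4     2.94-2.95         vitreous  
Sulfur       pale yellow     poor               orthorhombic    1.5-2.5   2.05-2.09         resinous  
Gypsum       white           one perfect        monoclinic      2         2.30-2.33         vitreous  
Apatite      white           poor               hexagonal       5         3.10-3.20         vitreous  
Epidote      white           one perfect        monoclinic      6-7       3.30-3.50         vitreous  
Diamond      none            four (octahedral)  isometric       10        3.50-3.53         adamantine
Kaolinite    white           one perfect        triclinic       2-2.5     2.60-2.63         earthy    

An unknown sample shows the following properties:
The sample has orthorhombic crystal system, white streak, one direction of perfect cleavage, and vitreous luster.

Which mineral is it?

Orthorhombic crystal system — narrows the field to Sillimanite, Anhydrite, Olivine, Aragonite, Sulfur.
White streak excludes Sulfur.
One direction of perfect cleavage — narrows the field to Sillimanite.
Vitreous luster — all remaining candidates fit.
Only Sillimanite satisfies all observations.

Sillimanite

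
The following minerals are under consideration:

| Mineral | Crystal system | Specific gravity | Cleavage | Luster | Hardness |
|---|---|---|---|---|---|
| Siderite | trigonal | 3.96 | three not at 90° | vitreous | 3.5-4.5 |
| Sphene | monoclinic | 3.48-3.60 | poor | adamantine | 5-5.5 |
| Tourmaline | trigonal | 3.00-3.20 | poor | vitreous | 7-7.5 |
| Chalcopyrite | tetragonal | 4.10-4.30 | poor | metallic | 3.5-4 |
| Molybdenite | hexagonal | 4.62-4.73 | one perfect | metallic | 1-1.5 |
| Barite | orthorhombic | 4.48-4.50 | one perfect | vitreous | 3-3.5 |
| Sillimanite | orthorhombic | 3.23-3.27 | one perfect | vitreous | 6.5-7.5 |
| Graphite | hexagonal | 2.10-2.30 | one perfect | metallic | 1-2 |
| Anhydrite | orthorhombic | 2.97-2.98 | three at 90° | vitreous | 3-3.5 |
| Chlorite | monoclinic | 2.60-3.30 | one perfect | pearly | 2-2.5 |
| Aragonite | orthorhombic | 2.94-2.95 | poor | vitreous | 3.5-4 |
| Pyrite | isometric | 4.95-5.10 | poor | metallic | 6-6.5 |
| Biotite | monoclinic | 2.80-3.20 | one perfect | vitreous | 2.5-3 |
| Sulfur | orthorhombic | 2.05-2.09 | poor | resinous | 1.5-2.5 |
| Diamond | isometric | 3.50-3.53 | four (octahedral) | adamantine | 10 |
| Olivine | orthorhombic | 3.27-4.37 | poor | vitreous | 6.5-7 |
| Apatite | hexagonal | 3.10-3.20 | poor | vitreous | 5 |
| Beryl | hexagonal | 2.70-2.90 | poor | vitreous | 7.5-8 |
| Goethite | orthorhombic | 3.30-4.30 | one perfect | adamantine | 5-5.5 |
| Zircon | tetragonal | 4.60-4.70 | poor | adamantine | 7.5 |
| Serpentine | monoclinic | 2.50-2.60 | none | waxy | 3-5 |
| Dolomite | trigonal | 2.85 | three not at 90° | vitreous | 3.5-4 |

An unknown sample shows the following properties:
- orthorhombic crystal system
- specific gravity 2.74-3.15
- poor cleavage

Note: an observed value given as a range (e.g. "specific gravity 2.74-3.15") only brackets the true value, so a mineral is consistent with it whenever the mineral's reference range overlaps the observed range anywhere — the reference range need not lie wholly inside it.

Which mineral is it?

Orthorhombic crystal system — leaves Barite, Sillimanite, Anhydrite, Aragonite, Sulfur, Olivine, Goethite.
Specific gravity 2.74-3.15 — narrows the field to Anhydrite, Aragonite.
Poor cleavage is inconsistent with Anhydrite.
Aragonite is the sole remaining match.

Aragonite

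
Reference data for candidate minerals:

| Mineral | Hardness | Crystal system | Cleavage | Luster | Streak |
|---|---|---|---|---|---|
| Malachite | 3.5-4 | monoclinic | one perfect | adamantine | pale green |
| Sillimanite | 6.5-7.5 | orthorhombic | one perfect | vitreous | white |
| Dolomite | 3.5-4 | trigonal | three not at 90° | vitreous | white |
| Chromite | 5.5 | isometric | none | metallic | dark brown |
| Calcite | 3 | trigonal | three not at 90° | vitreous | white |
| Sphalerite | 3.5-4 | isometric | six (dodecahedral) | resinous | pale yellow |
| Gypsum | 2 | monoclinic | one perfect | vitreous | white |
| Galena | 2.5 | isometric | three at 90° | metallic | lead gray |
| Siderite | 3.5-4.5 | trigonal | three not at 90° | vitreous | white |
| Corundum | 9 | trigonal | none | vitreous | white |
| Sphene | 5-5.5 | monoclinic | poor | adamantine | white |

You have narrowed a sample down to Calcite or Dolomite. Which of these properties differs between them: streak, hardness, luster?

hardness

Streak: both white — shared.
Hardness: Calcite 3, Dolomite 3.5-4 — different.
Luster: both vitreous — shared.
Only hardness differs between Calcite and Dolomite among the listed tests.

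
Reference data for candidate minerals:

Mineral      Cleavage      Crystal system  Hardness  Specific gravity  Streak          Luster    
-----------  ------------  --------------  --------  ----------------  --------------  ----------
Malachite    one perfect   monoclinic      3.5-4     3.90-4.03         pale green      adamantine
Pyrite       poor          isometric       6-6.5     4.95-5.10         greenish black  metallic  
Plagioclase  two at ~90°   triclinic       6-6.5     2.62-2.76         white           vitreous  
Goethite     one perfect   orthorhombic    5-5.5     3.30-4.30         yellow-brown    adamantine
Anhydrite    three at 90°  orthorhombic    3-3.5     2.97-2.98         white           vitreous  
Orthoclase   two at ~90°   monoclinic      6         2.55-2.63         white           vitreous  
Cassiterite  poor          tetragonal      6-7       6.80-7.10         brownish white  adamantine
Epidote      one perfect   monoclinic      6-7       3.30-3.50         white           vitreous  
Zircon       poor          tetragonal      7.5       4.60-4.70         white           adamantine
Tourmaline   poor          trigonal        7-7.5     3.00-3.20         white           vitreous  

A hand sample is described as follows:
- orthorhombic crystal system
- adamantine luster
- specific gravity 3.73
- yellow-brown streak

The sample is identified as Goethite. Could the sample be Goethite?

Yes

Orthorhombic crystal system — is consistent with Goethite (orthorhombic system).
Adamantine luster — is consistent with Goethite (adamantine luster).
Specific gravity 3.73 — is consistent with Goethite (SG 3.30-4.30).
Yellow-brown streak — is consistent with Goethite (yellow-brown streak).
Every observed property is compatible with the reference values for Goethite.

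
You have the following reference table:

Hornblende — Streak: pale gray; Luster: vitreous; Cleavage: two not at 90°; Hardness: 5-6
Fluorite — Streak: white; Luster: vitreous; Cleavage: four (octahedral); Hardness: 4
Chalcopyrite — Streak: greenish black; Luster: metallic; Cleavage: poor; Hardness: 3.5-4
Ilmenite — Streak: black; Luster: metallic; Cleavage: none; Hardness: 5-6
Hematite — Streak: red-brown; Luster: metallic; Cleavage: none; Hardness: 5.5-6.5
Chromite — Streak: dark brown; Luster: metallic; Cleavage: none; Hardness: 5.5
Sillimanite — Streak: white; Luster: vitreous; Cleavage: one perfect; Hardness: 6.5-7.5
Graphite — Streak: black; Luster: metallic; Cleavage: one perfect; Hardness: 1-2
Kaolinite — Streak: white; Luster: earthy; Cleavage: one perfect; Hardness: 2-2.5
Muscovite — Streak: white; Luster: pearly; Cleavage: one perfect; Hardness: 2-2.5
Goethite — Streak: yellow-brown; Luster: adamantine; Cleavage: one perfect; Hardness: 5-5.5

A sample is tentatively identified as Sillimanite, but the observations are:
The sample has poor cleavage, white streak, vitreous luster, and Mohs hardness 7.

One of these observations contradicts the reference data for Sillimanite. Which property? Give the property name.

Poor cleavage: Sillimanite has cleavage one perfect — inconsistent.
White streak: Sillimanite has white streak — consistent.
Vitreous luster: Sillimanite has vitreous luster — consistent.
Mohs hardness 7: Sillimanite has hardness 6.5-7.5 — consistent.
Only the cleavage is inconsistent.

cleavage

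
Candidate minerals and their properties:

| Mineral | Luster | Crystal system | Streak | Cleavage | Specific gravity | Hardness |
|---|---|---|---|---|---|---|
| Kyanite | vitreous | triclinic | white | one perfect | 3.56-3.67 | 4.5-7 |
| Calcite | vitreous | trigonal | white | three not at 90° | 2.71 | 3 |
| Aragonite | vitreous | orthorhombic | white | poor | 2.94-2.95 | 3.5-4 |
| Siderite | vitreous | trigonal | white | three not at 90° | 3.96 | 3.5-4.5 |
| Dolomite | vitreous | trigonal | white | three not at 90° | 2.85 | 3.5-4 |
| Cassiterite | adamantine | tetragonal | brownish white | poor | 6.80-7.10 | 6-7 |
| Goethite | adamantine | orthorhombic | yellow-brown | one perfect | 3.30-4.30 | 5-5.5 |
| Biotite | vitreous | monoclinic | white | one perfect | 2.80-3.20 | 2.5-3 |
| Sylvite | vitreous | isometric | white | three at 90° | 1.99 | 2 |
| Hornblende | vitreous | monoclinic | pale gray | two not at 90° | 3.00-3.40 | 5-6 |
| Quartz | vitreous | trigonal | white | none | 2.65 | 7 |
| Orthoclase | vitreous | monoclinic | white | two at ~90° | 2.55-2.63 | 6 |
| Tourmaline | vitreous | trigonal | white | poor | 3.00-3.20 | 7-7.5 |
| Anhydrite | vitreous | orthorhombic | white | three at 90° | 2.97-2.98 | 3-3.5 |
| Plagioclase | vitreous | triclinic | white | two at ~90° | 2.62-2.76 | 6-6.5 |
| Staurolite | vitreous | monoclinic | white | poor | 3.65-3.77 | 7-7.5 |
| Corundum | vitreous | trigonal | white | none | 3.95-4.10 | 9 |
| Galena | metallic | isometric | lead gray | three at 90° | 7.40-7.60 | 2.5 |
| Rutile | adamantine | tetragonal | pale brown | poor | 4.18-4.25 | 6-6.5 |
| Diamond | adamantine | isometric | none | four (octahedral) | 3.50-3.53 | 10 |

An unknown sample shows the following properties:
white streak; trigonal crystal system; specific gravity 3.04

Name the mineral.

White streak rules out Cassiterite, Goethite, Hornblende, Galena, Rutile, Diamond.
Trigonal crystal system — narrows the field to Calcite, Siderite, Dolomite, Quartz, Tourmaline, Corundum.
Specific gravity 3.04 — only Tourmaline remains.
Tourmaline is the sole remaining match.

Tourmaline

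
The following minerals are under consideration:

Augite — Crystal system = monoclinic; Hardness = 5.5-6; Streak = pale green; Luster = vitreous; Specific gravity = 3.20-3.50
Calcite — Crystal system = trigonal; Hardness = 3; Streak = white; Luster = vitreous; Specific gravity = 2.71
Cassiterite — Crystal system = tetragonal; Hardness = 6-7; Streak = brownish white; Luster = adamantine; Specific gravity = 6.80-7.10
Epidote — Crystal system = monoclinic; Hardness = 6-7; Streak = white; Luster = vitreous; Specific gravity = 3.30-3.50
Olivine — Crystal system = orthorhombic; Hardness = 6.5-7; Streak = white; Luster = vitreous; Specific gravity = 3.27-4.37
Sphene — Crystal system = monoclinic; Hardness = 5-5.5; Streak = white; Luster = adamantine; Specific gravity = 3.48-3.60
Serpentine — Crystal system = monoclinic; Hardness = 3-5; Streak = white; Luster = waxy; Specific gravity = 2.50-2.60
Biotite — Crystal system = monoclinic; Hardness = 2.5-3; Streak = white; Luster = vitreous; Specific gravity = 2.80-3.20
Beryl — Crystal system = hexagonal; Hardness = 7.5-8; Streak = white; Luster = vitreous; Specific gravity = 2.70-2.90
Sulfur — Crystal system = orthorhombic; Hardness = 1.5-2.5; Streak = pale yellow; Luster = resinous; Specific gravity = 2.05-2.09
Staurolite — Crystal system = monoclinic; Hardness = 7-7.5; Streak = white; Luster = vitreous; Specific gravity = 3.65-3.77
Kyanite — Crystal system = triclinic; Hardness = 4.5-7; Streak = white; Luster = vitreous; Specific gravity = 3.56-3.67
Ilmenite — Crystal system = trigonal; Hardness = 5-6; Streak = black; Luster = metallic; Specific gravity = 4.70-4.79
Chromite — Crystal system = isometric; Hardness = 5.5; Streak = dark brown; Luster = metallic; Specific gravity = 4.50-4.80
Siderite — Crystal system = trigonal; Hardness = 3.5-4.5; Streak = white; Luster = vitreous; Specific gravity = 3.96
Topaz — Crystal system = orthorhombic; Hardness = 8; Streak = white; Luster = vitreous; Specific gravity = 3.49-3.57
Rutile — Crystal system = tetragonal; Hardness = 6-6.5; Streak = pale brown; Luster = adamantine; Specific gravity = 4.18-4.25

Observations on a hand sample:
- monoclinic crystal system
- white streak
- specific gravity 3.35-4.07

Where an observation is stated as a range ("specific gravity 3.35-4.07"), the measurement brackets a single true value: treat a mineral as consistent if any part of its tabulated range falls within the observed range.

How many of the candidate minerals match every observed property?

Monoclinic crystal system: Augite, Epidote, Sphene, Serpentine, Biotite, Staurolite remain.
White streak is inconsistent with Augite.
Specific gravity 3.35-4.07 excludes Serpentine, Biotite.
The minerals that satisfy all observations are Epidote, Sphene, Staurolite.
That is 3 minerals.

3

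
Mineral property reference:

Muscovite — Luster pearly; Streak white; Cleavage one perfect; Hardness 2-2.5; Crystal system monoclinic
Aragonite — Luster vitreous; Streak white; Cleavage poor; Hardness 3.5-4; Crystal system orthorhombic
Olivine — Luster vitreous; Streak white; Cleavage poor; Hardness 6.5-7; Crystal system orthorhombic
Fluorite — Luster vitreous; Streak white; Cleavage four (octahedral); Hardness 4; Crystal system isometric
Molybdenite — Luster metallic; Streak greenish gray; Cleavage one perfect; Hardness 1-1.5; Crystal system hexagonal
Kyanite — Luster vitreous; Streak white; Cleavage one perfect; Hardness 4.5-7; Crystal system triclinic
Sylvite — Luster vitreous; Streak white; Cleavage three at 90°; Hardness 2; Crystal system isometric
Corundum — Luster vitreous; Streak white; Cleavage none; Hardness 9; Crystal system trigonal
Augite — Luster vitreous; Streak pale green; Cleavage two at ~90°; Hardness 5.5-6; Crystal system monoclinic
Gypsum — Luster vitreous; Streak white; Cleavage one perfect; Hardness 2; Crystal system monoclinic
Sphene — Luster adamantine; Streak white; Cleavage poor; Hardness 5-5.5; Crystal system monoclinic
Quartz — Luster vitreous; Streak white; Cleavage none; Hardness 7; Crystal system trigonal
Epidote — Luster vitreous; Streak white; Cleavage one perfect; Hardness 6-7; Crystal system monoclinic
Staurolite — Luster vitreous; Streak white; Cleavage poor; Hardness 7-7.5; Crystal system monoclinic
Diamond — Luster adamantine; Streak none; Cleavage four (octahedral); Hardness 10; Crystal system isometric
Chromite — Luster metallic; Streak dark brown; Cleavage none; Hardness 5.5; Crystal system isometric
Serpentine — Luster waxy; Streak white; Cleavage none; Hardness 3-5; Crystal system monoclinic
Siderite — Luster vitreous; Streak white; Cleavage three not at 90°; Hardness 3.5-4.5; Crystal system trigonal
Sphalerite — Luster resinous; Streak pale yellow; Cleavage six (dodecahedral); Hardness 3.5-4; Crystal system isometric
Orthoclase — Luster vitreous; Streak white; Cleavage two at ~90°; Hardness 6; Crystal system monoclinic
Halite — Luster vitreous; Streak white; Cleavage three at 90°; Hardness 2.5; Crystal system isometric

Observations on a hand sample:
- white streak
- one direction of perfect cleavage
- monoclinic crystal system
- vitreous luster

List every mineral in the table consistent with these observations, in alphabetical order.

White streak is inconsistent with Molybdenite, Augite, Diamond, Chromite, Sphalerite.
One direction of perfect cleavage — only Muscovite, Kyanite, Gypsum, Epidote remain.
Monoclinic crystal system eliminates Kyanite.
Vitreous luster excludes Muscovite.
Remaining candidates: Epidote, Gypsum.

Epidote, Gypsum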